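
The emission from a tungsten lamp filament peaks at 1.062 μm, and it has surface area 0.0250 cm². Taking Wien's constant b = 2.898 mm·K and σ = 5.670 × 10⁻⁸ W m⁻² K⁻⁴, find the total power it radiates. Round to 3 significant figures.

Wien's law: T = b/λ_max = 2.898×10⁻³/1.062×10⁻⁶ = 2728.81 K.
Area A = 0.0250 cm² = 2.50×10⁻⁶ m².
Then P = σAT⁴ = 5.670×10⁻⁸×2.50×10⁻⁶×(2728.81)⁴ = 7.86 W.

P ≈ 7.86 W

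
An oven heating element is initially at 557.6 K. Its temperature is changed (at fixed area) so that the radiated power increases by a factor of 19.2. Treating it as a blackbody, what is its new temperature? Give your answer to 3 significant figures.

P ∝ T⁴, so T₂/T₁ = (P₂/P₁)^(1/4) = (19.2)^(1/4) = 2.09327.
T₂ = 557.6 × 2.09327 = 1.17×10³ K.

T₂ ≈ 1.17×10³ K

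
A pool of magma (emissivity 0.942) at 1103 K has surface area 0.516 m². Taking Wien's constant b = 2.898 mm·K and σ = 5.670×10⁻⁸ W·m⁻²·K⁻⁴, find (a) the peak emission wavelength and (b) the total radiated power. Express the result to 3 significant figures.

λ_max ≈ 2.63 μm; P ≈ 4.08×10⁴ W

(a) λ_max = b/T = 2.898×10⁻³/1103 = 2.627×10⁻⁶ m = 2.63 μm.
Area A = 0.516 m².
(b) P = εσAT⁴ = 0.942×5.670×10⁻⁸×0.516×(1103)⁴ = 4.08×10⁴ W.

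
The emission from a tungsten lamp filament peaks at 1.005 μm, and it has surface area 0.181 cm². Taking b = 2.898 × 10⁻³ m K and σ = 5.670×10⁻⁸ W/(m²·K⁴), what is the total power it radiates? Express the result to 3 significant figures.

P ≈ 71.0 W

Wien's law: T = b/λ_max = 2.898×10⁻³/1.005×10⁻⁶ = 2883.58 K.
Area A = 0.181 cm² = 1.81×10⁻⁵ m².
Then P = σAT⁴ = 5.670×10⁻⁸×1.81×10⁻⁵×(2883.58)⁴ = 71.0 W.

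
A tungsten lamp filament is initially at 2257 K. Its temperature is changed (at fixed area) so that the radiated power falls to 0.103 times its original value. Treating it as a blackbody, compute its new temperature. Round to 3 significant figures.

T₂ ≈ 1.28×10³ K

P ∝ T⁴, so T₂/T₁ = (P₂/P₁)^(1/4) = (0.103)^(1/4) = 0.566512.
T₂ = 2257 × 0.566512 = 1.28×10³ K.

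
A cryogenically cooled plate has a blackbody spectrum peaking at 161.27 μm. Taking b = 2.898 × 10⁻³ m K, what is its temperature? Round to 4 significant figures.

Wien's law gives T = b/λ_max = (2.898×10⁻³ m·K)/(1.6127×10⁻⁴ m) = 17.97 K.

T ≈ 17.97 K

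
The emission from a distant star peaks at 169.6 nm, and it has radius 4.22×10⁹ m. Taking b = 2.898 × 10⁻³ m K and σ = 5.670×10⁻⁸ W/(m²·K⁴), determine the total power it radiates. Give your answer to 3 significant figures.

Wien's law: T = b/λ_max = 2.898×10⁻³/1.696×10⁻⁷ = 17087.3 K.
Surface area A = 4πR² = 4π(4.22×10⁹ m)² = 2.23787×10²⁰ m².
Then P = σAT⁴ = 5.670×10⁻⁸×2.23787×10²⁰×(17087.3)⁴ = 1.08×10³⁰ W.

P ≈ 1.08×10³⁰ W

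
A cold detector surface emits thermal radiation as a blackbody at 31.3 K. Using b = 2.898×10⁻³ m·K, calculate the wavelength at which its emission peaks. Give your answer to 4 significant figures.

λ_max ≈ 92.59 μm

Wien's displacement law: λ_max = b/T = (2.898×10⁻³ m·K)/(31.3 K) = 9.2588×10⁻⁵ m.
That is 92.59 μm, in the infrared range.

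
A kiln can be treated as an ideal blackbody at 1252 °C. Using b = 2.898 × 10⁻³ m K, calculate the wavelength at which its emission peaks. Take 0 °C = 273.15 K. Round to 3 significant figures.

T = 1252 °C + 273.15 = 1525.15 K.
Wien's displacement law: λ_max = b/T = (2.898×10⁻³ m·K)/(1525.15 K) = 1.900×10⁻⁶ m.
That is 1.90 μm, in the infrared range.

λ_max ≈ 1.90 μm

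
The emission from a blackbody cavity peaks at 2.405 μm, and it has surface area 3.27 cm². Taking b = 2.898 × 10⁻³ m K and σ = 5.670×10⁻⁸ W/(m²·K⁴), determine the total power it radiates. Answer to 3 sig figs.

P ≈ 39.1 W

Wien's law: T = b/λ_max = 2.898×10⁻³/2.405×10⁻⁶ = 1204.99 K.
Area A = 3.27 cm² = 3.27×10⁻⁴ m².
Then P = σAT⁴ = 5.670×10⁻⁸×3.27×10⁻⁴×(1204.99)⁴ = 39.1 W.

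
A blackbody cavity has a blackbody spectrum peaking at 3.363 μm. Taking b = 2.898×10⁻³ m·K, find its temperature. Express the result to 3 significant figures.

T ≈ 862 K

Wien's law gives T = b/λ_max = (2.898×10⁻³ m·K)/(3.363×10⁻⁶ m) = 862 K.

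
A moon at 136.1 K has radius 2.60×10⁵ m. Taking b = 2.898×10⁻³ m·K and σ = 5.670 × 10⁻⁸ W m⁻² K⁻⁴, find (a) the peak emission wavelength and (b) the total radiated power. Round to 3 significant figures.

(a) λ_max = b/T = 2.898×10⁻³/136.1 = 2.129×10⁻⁵ m = 21.3 μm.
Surface area A = 4πR² = 4π(2.60×10⁵ m)² = 8.49487×10¹¹ m².
(b) P = σAT⁴ = 5.670×10⁻⁸×8.49487×10¹¹×(136.1)⁴ = 1.65×10¹³ W.

λ_max ≈ 21.3 μm; P ≈ 1.65×10¹³ W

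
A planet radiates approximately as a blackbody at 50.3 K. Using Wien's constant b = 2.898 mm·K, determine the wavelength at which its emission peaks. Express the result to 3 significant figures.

Wien's displacement law: λ_max = b/T = (2.898×10⁻³ m·K)/(50.3 K) = 5.761×10⁻⁵ m.
That is 57.6 μm, in the infrared range.

λ_max ≈ 57.6 μm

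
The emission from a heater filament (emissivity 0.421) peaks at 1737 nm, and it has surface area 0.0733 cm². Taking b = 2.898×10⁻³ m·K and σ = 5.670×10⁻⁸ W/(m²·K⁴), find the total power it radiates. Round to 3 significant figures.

Wien's law: T = b/λ_max = 2.898×10⁻³/1.737×10⁻⁶ = 1668.39 K.
Area A = 0.0733 cm² = 7.33×10⁻⁶ m².
Then P = εσAT⁴ = 0.421×5.670×10⁻⁸×7.33×10⁻⁶×(1668.39)⁴ = 1.36 W.

P ≈ 1.36 W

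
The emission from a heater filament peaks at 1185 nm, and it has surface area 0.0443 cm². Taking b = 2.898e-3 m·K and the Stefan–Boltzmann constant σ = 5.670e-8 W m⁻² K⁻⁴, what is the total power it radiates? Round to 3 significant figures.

Wien's law: T = b/λ_max = 2.898×10⁻³/1.185×10⁻⁶ = 2445.57 K.
Area A = 0.0443 cm² = 4.43×10⁻⁶ m².
Then P = σAT⁴ = 5.670×10⁻⁸×4.43×10⁻⁶×(2445.57)⁴ = 8.98 W.

P ≈ 8.98 W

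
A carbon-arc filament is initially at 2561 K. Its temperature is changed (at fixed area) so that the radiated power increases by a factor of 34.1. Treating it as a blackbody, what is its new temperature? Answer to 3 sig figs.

P ∝ T⁴, so T₂/T₁ = (P₂/P₁)^(1/4) = (34.1)^(1/4) = 2.41651.
T₂ = 2561 × 2.41651 = 6.19×10³ K.

T₂ ≈ 6.19×10³ K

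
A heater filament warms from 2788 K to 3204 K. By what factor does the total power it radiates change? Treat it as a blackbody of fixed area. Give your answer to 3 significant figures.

P₂/P₁ ≈ 1.74

P ∝ T⁴, so P₂/P₁ = (T₂/T₁)⁴ = (3204/2788)⁴ = (1.14921)⁴ = 1.74.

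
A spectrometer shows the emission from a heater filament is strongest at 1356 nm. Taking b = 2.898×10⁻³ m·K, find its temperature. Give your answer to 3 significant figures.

T ≈ 2.14×10³ K

Wien's law gives T = b/λ_max = (2.898×10⁻³ m·K)/(1.356×10⁻⁶ m) = 2.14×10³ K.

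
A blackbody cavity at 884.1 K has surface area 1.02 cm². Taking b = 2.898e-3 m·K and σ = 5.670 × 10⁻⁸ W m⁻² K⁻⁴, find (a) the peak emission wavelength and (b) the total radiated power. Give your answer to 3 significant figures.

(a) λ_max = b/T = 2.898×10⁻³/884.1 = 3.278×10⁻⁶ m = 3.28 μm.
Area A = 1.02 cm² = 1.02×10⁻⁴ m².
(b) P = σAT⁴ = 5.670×10⁻⁸×1.02×10⁻⁴×(884.1)⁴ = 3.53 W.

λ_max ≈ 3.28 μm; P ≈ 3.53 W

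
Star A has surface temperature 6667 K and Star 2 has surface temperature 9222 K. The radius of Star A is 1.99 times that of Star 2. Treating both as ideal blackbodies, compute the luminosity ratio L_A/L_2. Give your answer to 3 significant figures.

L_A/L_2 ≈ 1.08

L ∝ R²T⁴, so L_A/L_2 = (R_A/R_2)²(T_A/T_2)⁴ = (1.99)² × (6667/9222)⁴ = 3.9601 × 0.273163 = 1.08.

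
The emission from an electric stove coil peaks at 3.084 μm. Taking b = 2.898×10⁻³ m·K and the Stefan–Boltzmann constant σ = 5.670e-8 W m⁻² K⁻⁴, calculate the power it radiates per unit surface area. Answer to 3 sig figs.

Wien's law: T = b/λ_max = 2.898×10⁻³/3.084×10⁻⁶ = 939.689 K.
Then I = σT⁴ = 5.670×10⁻⁸×(939.689)⁴ = 4.42×10⁴ W/m².

I ≈ 4.42×10⁴ W/m²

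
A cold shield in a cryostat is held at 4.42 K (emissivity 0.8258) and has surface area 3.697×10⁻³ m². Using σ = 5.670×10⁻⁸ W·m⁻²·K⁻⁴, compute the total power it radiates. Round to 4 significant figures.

P ≈ 6.607×10⁻⁸ W

Area A = 3.697×10⁻³ m².
P = εσAT⁴ = 0.8258 × 5.670×10⁻⁸ × 3.697×10⁻³ × (4.42)⁴ = 6.607×10⁻⁸ W.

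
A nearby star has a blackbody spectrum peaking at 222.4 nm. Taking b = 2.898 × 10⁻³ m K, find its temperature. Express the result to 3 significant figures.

T ≈ 1.30×10⁴ K

Wien's law gives T = b/λ_max = (2.898×10⁻³ m·K)/(2.224×10⁻⁷ m) = 1.30×10⁴ K.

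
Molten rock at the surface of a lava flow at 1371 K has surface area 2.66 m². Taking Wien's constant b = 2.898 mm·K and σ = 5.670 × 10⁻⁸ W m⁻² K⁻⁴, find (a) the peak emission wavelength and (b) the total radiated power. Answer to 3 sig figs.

(a) λ_max = b/T = 2.898×10⁻³/1371 = 2.114×10⁻⁶ m = 2.11 μm.
Area A = 2.66 m².
(b) P = σAT⁴ = 5.670×10⁻⁸×2.66×(1371)⁴ = 5.33×10⁵ W.

λ_max ≈ 2.11 μm; P ≈ 5.33×10⁵ W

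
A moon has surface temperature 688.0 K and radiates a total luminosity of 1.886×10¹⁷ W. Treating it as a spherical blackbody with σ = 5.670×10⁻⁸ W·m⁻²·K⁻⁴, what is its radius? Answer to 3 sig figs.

L = 4πR²σT⁴ ⇒ R = √(L/(4πσT⁴)).
σT⁴ = 12703.9 W/m², so R = √(1.886×10¹⁷/(4π×12703.9)) = 1.09×10⁶ m.

R ≈ 1.09×10⁶ m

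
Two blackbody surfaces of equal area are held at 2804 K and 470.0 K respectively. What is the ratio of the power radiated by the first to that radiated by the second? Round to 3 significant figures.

P₁/P₂ ≈ 1.27×10³

With equal areas, P₁/P₂ = (T₁/T₂)⁴ = (2804/470.0)⁴ = 1.27×10³.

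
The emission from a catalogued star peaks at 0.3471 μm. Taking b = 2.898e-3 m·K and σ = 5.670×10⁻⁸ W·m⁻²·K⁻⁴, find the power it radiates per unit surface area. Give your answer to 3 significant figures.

Wien's law: T = b/λ_max = 2.898×10⁻³/3.471×10⁻⁷ = 8349.18 K.
Then I = σT⁴ = 5.670×10⁻⁸×(8349.18)⁴ = 2.76×10⁸ W/m².

I ≈ 2.76×10⁸ W/m²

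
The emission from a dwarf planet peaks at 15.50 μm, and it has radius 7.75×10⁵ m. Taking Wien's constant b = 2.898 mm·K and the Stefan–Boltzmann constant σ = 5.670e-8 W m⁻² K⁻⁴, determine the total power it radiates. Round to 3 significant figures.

P ≈ 5.23×10¹⁴ W

Wien's law: T = b/λ_max = 2.898×10⁻³/1.550×10⁻⁵ = 186.968 K.
Surface area A = 4πR² = 4π(7.75×10⁵ m)² = 7.54768×10¹² m².
Then P = σAT⁴ = 5.670×10⁻⁸×7.54768×10¹²×(186.968)⁴ = 5.23×10¹⁴ W.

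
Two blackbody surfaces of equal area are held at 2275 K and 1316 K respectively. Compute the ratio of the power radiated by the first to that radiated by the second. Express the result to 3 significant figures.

With equal areas, P₁/P₂ = (T₁/T₂)⁴ = (2275/1316)⁴ = 8.93.

P₁/P₂ ≈ 8.93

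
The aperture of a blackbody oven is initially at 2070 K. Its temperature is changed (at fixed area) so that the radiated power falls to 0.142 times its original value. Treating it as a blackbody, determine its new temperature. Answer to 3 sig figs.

P ∝ T⁴, so T₂/T₁ = (P₂/P₁)^(1/4) = (0.142)^(1/4) = 0.613864.
T₂ = 2070 × 0.613864 = 1.27×10³ K.

T₂ ≈ 1.27×10³ K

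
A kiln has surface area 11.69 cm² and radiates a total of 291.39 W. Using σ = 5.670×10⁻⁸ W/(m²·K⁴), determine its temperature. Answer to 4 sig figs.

Area A = 11.69 cm² = 1.169×10⁻³ m².
P = σAT⁴ ⇒ T = (P/(σA))^(1/4) = (291.39/(5.670×10⁻⁸×1.169×10⁻³))^(1/4) = 1448 K.

T ≈ 1448 K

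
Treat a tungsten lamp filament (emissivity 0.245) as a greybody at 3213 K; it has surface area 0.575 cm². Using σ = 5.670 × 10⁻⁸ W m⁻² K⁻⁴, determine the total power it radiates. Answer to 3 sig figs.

Area A = 0.575 cm² = 5.75×10⁻⁵ m².
P = εσAT⁴ = 0.245 × 5.670×10⁻⁸ × 5.75×10⁻⁵ × (3213)⁴ = 85.1 W.

P ≈ 85.1 W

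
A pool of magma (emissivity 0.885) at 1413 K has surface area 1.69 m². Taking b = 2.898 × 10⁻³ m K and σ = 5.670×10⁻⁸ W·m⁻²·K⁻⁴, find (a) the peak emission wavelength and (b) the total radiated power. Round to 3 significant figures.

(a) λ_max = b/T = 2.898×10⁻³/1413 = 2.051×10⁻⁶ m = 2.05×10³ nm.
Area A = 1.69 m².
(b) P = εσAT⁴ = 0.885×5.670×10⁻⁸×1.69×(1413)⁴ = 3.38×10⁵ W.

λ_max ≈ 2.05×10³ nm; P ≈ 3.38×10⁵ W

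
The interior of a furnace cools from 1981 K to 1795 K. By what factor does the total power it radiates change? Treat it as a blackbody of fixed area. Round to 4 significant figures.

P₂/P₁ ≈ 0.6741

P ∝ T⁴, so P₂/P₁ = (T₂/T₁)⁴ = (1795/1981)⁴ = (0.906108)⁴ = 0.6741.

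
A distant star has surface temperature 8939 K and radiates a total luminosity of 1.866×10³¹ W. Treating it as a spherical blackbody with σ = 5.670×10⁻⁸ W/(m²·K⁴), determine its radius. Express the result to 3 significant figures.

L = 4πR²σT⁴ ⇒ R = √(L/(4πσT⁴)).
σT⁴ = 3.62025×10⁸ W/m², so R = √(1.866×10³¹/(4π×3.62025×10⁸)) = 6.40×10¹⁰ m.

R ≈ 6.40×10¹⁰ m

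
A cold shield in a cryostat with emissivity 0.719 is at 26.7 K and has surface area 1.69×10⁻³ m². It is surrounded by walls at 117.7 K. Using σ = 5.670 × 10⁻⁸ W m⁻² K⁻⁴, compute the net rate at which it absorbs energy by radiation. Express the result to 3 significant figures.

Area A = 1.69×10⁻³ m².
Net radiated power P_net = εσA(T⁴ − T₀⁴) = 0.719×5.670×10⁻⁸×1.69×10⁻³×(26.7⁴ − 117.7⁴).
T⁴ − T₀⁴ = 5.08212×10⁵ − 1.91914×10⁸ = -1.91406×10⁸ K⁴, so P_net = -0.0132 W — negative, meaning a net gain of 0.0132 W.

Net gain ≈ 0.0132 W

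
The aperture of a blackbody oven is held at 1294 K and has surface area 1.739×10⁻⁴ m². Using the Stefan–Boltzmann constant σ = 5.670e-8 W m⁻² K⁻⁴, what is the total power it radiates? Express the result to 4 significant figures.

P ≈ 27.65 W

Area A = 1.739×10⁻⁴ m².
P = σAT⁴ = 5.670×10⁻⁸ × 1.739×10⁻⁴ × (1294)⁴ = 27.65 W.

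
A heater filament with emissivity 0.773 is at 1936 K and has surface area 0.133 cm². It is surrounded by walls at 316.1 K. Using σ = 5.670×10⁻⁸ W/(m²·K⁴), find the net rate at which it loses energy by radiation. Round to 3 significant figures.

Area A = 0.133 cm² = 1.33×10⁻⁵ m².
Net radiated power P_net = εσA(T⁴ − T₀⁴) = 0.773×5.670×10⁻⁸×1.33×10⁻⁵×(1936⁴ − 316.1⁴).
T⁴ − T₀⁴ = 1.40482×10¹³ − 9.98385×10⁹ = 1.40382×10¹³ K⁴, so P_net = 8.18 W.

Net loss ≈ 8.18 W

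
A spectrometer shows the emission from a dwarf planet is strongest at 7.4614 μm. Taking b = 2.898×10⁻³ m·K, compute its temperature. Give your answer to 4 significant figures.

Wien's law gives T = b/λ_max = (2.898×10⁻³ m·K)/(7.4614×10⁻⁶ m) = 388.4 K.

T ≈ 388.4 K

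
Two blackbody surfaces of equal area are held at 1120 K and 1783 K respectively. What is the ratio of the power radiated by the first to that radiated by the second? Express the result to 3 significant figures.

P₁/P₂ ≈ 0.156

With equal areas, P₁/P₂ = (T₁/T₂)⁴ = (1120/1783)⁴ = 0.156.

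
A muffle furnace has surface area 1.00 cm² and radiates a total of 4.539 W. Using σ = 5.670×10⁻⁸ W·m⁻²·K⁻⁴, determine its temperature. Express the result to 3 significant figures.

Area A = 1.00 cm² = 1.00×10⁻⁴ m².
P = σAT⁴ ⇒ T = (P/(σA))^(1/4) = (4.539/(5.670×10⁻⁸×1.00×10⁻⁴))^(1/4) = 946 K.

T ≈ 946 K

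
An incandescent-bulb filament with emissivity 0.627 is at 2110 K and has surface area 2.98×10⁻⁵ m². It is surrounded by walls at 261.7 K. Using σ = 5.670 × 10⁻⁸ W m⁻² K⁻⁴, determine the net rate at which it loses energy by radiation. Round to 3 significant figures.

Net loss ≈ 21.0 W

Area A = 2.98×10⁻⁵ m².
Net radiated power P_net = εσA(T⁴ − T₀⁴) = 0.627×5.670×10⁻⁸×2.98×10⁻⁵×(2110⁴ − 261.7⁴).
T⁴ − T₀⁴ = 1.98212×10¹³ − 4.69045×10⁹ = 1.98165×10¹³ K⁴, so P_net = 21.0 W.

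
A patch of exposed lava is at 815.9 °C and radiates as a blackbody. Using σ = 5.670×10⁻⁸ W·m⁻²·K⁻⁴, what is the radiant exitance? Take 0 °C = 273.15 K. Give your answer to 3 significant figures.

T = 815.9 °C + 273.15 = 1089.05 K.
Stefan–Boltzmann: I = σT⁴ = 5.670×10⁻⁸ × (1089.05)⁴ = 7.98×10⁴ W/m².

I ≈ 7.98×10⁴ W/m²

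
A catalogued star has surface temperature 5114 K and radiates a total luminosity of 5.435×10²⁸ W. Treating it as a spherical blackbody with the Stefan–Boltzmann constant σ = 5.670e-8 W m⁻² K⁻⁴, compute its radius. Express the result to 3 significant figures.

R ≈ 1.06×10¹⁰ m

L = 4πR²σT⁴ ⇒ R = √(L/(4πσT⁴)).
σT⁴ = 3.87816×10⁷ W/m², so R = √(5.435×10²⁸/(4π×3.87816×10⁷)) = 1.06×10¹⁰ m.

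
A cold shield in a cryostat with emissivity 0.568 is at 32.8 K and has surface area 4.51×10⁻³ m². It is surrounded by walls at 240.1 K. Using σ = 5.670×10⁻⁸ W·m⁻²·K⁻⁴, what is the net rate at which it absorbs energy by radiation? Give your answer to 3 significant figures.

Area A = 4.51×10⁻³ m².
Net radiated power P_net = εσA(T⁴ − T₀⁴) = 0.568×5.670×10⁻⁸×4.51×10⁻³×(32.8⁴ − 240.1⁴).
T⁴ − T₀⁴ = 1.15743×10⁶ − 3.32329×10⁹ = -3.32213×10⁹ K⁴, so P_net = -0.483 W — negative, meaning a net gain of 0.483 W.

Net gain ≈ 0.483 W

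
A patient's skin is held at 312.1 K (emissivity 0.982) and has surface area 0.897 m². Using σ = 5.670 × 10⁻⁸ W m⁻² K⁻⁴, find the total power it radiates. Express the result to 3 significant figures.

Area A = 0.897 m².
P = εσAT⁴ = 0.982 × 5.670×10⁻⁸ × 0.897 × (312.1)⁴ = 474 W.

P ≈ 474 W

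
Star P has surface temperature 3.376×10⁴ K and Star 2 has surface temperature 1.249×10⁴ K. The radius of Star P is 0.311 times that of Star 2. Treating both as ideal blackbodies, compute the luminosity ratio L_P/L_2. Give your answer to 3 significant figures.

L_P/L_2 ≈ 5.16

L ∝ R²T⁴, so L_P/L_2 = (R_P/R_2)²(T_P/T_2)⁴ = (0.311)² × (3.376×10⁴/1.249×10⁴)⁴ = 0.096721 × 53.3777 = 5.16.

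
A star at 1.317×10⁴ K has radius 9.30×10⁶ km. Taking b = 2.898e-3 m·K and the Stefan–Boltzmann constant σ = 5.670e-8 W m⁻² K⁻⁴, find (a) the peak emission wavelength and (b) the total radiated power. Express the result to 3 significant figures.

(a) λ_max = b/T = 2.898×10⁻³/1.317×10⁴ = 2.200×10⁻⁷ m = 220 nm.
Surface area A = 4πR² = 4π(9.30×10⁹ m)² = 1.08687×10²¹ m².
(b) P = σAT⁴ = 5.670×10⁻⁸×1.08687×10²¹×(1.317×10⁴)⁴ = 1.85×10³⁰ W.

λ_max ≈ 220 nm; P ≈ 1.85×10³⁰ W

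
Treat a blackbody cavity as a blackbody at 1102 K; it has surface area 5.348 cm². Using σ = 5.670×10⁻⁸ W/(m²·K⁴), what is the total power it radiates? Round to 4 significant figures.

P ≈ 44.72 W

Area A = 5.348 cm² = 5.348×10⁻⁴ m².
P = σAT⁴ = 5.670×10⁻⁸ × 5.348×10⁻⁴ × (1102)⁴ = 44.72 W.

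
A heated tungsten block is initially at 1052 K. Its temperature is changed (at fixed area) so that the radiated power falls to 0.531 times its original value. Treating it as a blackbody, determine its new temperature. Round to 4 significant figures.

P ∝ T⁴, so T₂/T₁ = (P₂/P₁)^(1/4) = (0.531)^(1/4) = 0.853638.
T₂ = 1052 × 0.853638 = 898.0 K.

T₂ ≈ 898.0 K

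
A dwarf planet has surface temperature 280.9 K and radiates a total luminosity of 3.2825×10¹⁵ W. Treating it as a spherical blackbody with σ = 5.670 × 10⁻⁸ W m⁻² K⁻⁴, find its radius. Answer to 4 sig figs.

L = 4πR²σT⁴ ⇒ R = √(L/(4πσT⁴)).
σT⁴ = 353.012 W/m², so R = √(3.2825×10¹⁵/(4π×353.012)) = 8.602×10⁵ m.

R ≈ 8.602×10⁵ m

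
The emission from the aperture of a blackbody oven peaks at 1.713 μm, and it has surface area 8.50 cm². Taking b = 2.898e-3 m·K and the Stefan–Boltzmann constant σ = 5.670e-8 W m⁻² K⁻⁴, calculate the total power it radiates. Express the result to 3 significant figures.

Wien's law: T = b/λ_max = 2.898×10⁻³/1.713×10⁻⁶ = 1691.77 K.
Area A = 8.50 cm² = 8.50×10⁻⁴ m².
Then P = σAT⁴ = 5.670×10⁻⁸×8.50×10⁻⁴×(1691.77)⁴ = 395 W.

P ≈ 395 W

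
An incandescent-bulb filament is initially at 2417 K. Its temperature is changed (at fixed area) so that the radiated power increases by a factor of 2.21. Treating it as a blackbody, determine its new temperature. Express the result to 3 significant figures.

P ∝ T⁴, so T₂/T₁ = (P₂/P₁)^(1/4) = (2.21)^(1/4) = 1.21926.
T₂ = 2417 × 1.21926 = 2.95×10³ K.

T₂ ≈ 2.95×10³ K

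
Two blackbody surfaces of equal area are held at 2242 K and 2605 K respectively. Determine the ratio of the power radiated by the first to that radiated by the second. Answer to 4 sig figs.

P₁/P₂ ≈ 0.5487

With equal areas, P₁/P₂ = (T₁/T₂)⁴ = (2242/2605)⁴ = 0.5487.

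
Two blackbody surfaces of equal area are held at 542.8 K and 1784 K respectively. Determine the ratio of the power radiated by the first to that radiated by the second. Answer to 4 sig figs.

With equal areas, P₁/P₂ = (T₁/T₂)⁴ = (542.8/1784)⁴ = 8.570×10⁻³.

P₁/P₂ ≈ 8.570×10⁻³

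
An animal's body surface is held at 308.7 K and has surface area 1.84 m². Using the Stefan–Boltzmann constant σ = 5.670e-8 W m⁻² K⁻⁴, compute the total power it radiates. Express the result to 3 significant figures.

P ≈ 947 W

Area A = 1.84 m².
P = σAT⁴ = 5.670×10⁻⁸ × 1.84 × (308.7)⁴ = 947 W.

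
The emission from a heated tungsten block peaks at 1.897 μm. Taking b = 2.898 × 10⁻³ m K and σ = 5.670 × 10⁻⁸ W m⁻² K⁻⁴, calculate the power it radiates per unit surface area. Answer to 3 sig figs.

Wien's law: T = b/λ_max = 2.898×10⁻³/1.897×10⁻⁶ = 1527.68 K.
Then I = σT⁴ = 5.670×10⁻⁸×(1527.68)⁴ = 3.09×10⁵ W/m².

I ≈ 3.09×10⁵ W/m²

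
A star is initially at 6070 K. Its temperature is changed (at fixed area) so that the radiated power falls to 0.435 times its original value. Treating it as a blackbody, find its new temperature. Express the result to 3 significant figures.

P ∝ T⁴, so T₂/T₁ = (P₂/P₁)^(1/4) = (0.435)^(1/4) = 0.812124.
T₂ = 6070 × 0.812124 = 4.93×10³ K.

T₂ ≈ 4.93×10³ K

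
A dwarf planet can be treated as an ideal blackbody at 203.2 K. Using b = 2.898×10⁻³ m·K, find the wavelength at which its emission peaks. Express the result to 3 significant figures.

λ_max ≈ 14.3 μm

Wien's displacement law: λ_max = b/T = (2.898×10⁻³ m·K)/(203.2 K) = 1.426×10⁻⁵ m.
That is 14.3 μm, in the infrared range.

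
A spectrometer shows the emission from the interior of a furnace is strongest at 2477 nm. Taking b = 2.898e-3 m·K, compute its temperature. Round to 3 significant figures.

Wien's law gives T = b/λ_max = (2.898×10⁻³ m·K)/(2.477×10⁻⁶ m) = 1.17×10³ K.

T ≈ 1.17×10³ K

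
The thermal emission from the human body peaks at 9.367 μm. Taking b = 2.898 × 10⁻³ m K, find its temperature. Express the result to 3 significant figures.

T ≈ 309 K

Wien's law gives T = b/λ_max = (2.898×10⁻³ m·K)/(9.367×10⁻⁶ m) = 309 K.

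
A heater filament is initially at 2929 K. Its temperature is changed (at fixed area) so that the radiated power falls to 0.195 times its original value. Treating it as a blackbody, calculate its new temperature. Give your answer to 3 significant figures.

P ∝ T⁴, so T₂/T₁ = (P₂/P₁)^(1/4) = (0.195)^(1/4) = 0.664521.
T₂ = 2929 × 0.664521 = 1.95×10³ K.

T₂ ≈ 1.95×10³ K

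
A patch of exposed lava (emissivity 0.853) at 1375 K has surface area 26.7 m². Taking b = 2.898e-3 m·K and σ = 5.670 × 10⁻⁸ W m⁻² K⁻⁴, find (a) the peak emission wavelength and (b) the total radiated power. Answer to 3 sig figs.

λ_max ≈ 2.11×10³ nm; P ≈ 4.62×10⁶ W

(a) λ_max = b/T = 2.898×10⁻³/1375 = 2.108×10⁻⁶ m = 2.11×10³ nm.
Area A = 26.7 m².
(b) P = εσAT⁴ = 0.853×5.670×10⁻⁸×26.7×(1375)⁴ = 4.62×10⁶ W.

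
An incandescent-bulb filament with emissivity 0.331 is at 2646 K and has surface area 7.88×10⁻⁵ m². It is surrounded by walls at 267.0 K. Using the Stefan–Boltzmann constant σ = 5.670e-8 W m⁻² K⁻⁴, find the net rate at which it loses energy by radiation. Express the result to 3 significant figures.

Net loss ≈ 72.5 W

Area A = 7.88×10⁻⁵ m².
Net radiated power P_net = εσA(T⁴ − T₀⁴) = 0.331×5.670×10⁻⁸×7.88×10⁻⁵×(2646⁴ − 267.0⁴).
T⁴ − T₀⁴ = 4.90184×10¹³ − 5.08212×10⁹ = 4.90133×10¹³ K⁴, so P_net = 72.5 W.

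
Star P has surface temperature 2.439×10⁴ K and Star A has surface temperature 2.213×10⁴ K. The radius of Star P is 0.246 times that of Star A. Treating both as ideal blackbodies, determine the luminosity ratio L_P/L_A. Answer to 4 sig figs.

L ∝ R²T⁴, so L_P/L_A = (R_P/R_A)²(T_P/T_A)⁴ = (0.246)² × (2.439×10⁴/2.213×10⁴)⁴ = 0.060516 × 1.47544 = 0.08929.

L_P/L_A ≈ 0.08929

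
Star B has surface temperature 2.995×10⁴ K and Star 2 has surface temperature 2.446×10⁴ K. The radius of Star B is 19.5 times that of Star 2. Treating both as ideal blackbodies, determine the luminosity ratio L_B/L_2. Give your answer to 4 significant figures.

L_B/L_2 ≈ 854.7

L ∝ R²T⁴, so L_B/L_2 = (R_B/R_2)²(T_B/T_2)⁴ = (19.5)² × (2.995×10⁴/2.446×10⁴)⁴ = 380.25 × 2.24782 = 854.7.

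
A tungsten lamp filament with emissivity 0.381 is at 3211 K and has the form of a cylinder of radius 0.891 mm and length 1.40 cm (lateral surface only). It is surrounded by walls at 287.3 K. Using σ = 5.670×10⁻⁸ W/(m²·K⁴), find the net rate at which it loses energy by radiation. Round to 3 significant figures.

Lateral area A = 2πrL = 2π×8.91×10⁻⁴×0.0140 = 7.83765×10⁻⁵ m².
Net radiated power P_net = εσA(T⁴ − T₀⁴) = 0.381×5.670×10⁻⁸×7.83765×10⁻⁵×(3211⁴ − 287.3⁴).
T⁴ − T₀⁴ = 1.06307×10¹⁴ − 6.81306×10⁹ = 1.06300×10¹⁴ K⁴, so P_net = 180 W.

Net loss ≈ 180 W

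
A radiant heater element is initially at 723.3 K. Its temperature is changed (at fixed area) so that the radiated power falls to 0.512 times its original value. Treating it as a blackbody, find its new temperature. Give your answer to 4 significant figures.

P ∝ T⁴, so T₂/T₁ = (P₂/P₁)^(1/4) = (0.512)^(1/4) = 0.845897.
T₂ = 723.3 × 0.845897 = 611.8 K.

T₂ ≈ 611.8 K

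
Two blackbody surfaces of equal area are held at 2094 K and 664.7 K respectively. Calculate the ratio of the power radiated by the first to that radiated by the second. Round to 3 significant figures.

With equal areas, P₁/P₂ = (T₁/T₂)⁴ = (2094/664.7)⁴ = 98.5.

P₁/P₂ ≈ 98.5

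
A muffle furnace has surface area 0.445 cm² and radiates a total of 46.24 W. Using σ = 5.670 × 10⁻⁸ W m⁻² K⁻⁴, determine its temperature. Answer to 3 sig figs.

T ≈ 2.07×10³ K

Area A = 0.445 cm² = 4.45×10⁻⁵ m².
P = σAT⁴ ⇒ T = (P/(σA))^(1/4) = (46.24/(5.670×10⁻⁸×4.45×10⁻⁵))^(1/4) = 2.07×10³ K.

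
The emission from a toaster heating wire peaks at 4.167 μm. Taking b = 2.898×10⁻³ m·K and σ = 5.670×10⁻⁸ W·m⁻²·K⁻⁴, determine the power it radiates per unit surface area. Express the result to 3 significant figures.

Wien's law: T = b/λ_max = 2.898×10⁻³/4.167×10⁻⁶ = 695.464 K.
Then I = σT⁴ = 5.670×10⁻⁸×(695.464)⁴ = 1.33×10⁴ W/m².

I ≈ 1.33×10⁴ W/m²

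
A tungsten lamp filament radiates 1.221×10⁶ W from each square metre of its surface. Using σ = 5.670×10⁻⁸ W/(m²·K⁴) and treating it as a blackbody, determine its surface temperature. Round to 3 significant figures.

I = σT⁴, so T = (I/σ)^(1/4) = (1.221×10⁶/(5.670×10⁻⁸))^(1/4) = 2.15×10³ K.

T ≈ 2.15×10³ K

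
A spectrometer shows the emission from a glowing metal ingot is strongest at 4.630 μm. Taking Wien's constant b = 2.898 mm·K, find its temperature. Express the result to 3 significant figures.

T ≈ 626 K

Wien's law gives T = b/λ_max = (2.898×10⁻³ m·K)/(4.630×10⁻⁶ m) = 626 K.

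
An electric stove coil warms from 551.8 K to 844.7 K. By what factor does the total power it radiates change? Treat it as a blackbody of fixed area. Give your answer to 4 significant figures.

P ∝ T⁴, so P₂/P₁ = (T₂/T₁)⁴ = (844.7/551.8)⁴ = (1.53081)⁴ = 5.491.

P₂/P₁ ≈ 5.491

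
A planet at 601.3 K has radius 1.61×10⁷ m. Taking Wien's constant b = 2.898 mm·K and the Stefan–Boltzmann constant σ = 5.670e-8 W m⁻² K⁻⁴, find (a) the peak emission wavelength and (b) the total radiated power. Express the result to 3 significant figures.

λ_max ≈ 4.82 μm; P ≈ 2.41×10¹⁹ W

(a) λ_max = b/T = 2.898×10⁻³/601.3 = 4.820×10⁻⁶ m = 4.82 μm.
Surface area A = 4πR² = 4π(1.61×10⁷ m)² = 3.25733×10¹⁵ m².
(b) P = σAT⁴ = 5.670×10⁻⁸×3.25733×10¹⁵×(601.3)⁴ = 2.41×10¹⁹ W.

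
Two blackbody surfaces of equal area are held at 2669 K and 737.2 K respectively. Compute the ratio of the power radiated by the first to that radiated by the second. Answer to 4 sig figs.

P₁/P₂ ≈ 171.8

With equal areas, P₁/P₂ = (T₁/T₂)⁴ = (2669/737.2)⁴ = 171.8.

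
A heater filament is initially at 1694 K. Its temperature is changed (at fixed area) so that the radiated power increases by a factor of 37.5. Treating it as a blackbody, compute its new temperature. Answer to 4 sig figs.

P ∝ T⁴, so T₂/T₁ = (P₂/P₁)^(1/4) = (37.5)^(1/4) = 2.47462.
T₂ = 1694 × 2.47462 = 4192 K.

T₂ ≈ 4192 K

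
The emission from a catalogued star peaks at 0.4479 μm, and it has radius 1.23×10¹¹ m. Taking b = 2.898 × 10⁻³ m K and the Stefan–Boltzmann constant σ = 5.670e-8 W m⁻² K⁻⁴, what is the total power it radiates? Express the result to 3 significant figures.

Wien's law: T = b/λ_max = 2.898×10⁻³/4.479×10⁻⁷ = 6470.19 K.
Surface area A = 4πR² = 4π(1.23×10¹¹ m)² = 1.90117×10²³ m².
Then P = σAT⁴ = 5.670×10⁻⁸×1.90117×10²³×(6470.19)⁴ = 1.89×10³¹ W.

P ≈ 1.89×10³¹ W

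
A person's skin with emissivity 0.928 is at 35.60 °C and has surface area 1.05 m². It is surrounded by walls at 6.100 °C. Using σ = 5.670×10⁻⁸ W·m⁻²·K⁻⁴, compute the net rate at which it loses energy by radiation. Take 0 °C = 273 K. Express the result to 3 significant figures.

T = 35.60 °C + 273 = 308.60 K.
Surroundings: T = 6.100 °C + 273 = 279.100 K.
Area A = 1.05 m².
Net radiated power P_net = εσA(T⁴ − T₀⁴) = 0.928×5.670×10⁻⁸×1.05×(308.60⁴ − 279.100⁴).
T⁴ − T₀⁴ = 9.06951×10⁹ − 6.06791×10⁹ = 3.00160×10⁹ K⁴, so P_net = 166 W.

Net loss ≈ 166 W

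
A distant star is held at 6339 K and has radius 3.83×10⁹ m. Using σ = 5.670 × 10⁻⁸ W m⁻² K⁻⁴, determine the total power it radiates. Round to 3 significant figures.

Surface area A = 4πR² = 4π(3.83×10⁹ m)² = 1.84335×10²⁰ m².
P = σAT⁴ = 5.670×10⁻⁸ × 1.84335×10²⁰ × (6339)⁴ = 1.69×10²⁸ W.

P ≈ 1.69×10²⁸ W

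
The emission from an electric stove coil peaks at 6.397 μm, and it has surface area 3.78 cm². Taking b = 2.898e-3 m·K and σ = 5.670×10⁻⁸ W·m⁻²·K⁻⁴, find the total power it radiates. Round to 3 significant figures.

Wien's law: T = b/λ_max = 2.898×10⁻³/6.397×10⁻⁶ = 453.025 K.
Area A = 3.78 cm² = 3.78×10⁻⁴ m².
Then P = σAT⁴ = 5.670×10⁻⁸×3.78×10⁻⁴×(453.025)⁴ = 0.903 W.

P ≈ 0.903 W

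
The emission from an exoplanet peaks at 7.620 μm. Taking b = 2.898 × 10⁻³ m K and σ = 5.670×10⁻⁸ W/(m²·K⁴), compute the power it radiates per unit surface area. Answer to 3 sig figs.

I ≈ 1.19×10³ W/m²

Wien's law: T = b/λ_max = 2.898×10⁻³/7.620×10⁻⁶ = 380.315 K.
Then I = σT⁴ = 5.670×10⁻⁸×(380.315)⁴ = 1.19×10³ W/m².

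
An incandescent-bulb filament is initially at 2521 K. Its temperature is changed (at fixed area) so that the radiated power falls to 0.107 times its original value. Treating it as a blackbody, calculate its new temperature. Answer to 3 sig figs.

P ∝ T⁴, so T₂/T₁ = (P₂/P₁)^(1/4) = (0.107)^(1/4) = 0.571934.
T₂ = 2521 × 0.571934 = 1.44×10³ K.

T₂ ≈ 1.44×10³ K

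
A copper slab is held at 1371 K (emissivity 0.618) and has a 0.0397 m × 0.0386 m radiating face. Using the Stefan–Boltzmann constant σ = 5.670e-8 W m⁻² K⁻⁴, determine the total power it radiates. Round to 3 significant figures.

Area A = 0.0397 × 0.0386 = 1.53242×10⁻³ m².
P = εσAT⁴ = 0.618 × 5.670×10⁻⁸ × 1.53242×10⁻³ × (1371)⁴ = 190 W.

P ≈ 190 W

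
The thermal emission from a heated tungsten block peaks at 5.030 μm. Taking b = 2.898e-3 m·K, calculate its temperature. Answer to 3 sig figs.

T ≈ 576 K

Wien's law gives T = b/λ_max = (2.898×10⁻³ m·K)/(5.030×10⁻⁶ m) = 576 K.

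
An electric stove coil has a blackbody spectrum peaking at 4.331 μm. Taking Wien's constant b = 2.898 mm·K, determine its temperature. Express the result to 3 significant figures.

T ≈ 669 K

Wien's law gives T = b/λ_max = (2.898×10⁻³ m·K)/(4.331×10⁻⁶ m) = 669 K.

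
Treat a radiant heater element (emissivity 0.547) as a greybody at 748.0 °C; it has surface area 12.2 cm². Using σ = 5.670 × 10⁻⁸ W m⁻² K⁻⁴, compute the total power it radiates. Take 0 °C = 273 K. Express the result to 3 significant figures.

T = 748.0 °C + 273 = 1021.0 K.
Area A = 12.2 cm² = 1.22×10⁻³ m².
P = εσAT⁴ = 0.547 × 5.670×10⁻⁸ × 1.22×10⁻³ × (1021.0)⁴ = 41.1 W.

P ≈ 41.1 W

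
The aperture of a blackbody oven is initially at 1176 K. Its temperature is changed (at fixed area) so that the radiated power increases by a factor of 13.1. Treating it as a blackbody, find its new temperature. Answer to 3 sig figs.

P ∝ T⁴, so T₂/T₁ = (P₂/P₁)^(1/4) = (13.1)^(1/4) = 1.90247.
T₂ = 1176 × 1.90247 = 2.24×10³ K.

T₂ ≈ 2.24×10³ K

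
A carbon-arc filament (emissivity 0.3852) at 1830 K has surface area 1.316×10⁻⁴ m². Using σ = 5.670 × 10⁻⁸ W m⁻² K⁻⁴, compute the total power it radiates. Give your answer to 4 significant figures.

P ≈ 32.24 W

Area A = 1.316×10⁻⁴ m².
P = εσAT⁴ = 0.3852 × 5.670×10⁻⁸ × 1.316×10⁻⁴ × (1830)⁴ = 32.24 W.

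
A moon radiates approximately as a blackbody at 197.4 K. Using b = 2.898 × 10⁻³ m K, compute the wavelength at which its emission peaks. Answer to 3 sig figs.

Wien's displacement law: λ_max = b/T = (2.898×10⁻³ m·K)/(197.4 K) = 1.468×10⁻⁵ m.
That is 14.7 μm, in the infrared range.

λ_max ≈ 14.7 μm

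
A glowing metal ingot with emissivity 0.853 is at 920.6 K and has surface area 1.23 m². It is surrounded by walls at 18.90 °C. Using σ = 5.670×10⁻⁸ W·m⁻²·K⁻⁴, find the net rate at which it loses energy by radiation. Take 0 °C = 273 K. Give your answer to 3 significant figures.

Net loss ≈ 4.23×10⁴ W

Surroundings: T = 18.90 °C + 273 = 291.90 K.
Area A = 1.23 m².
Net radiated power P_net = εσA(T⁴ − T₀⁴) = 0.853×5.670×10⁻⁸×1.23×(920.6⁴ − 291.90⁴).
T⁴ − T₀⁴ = 7.18264×10¹¹ − 7.26000×10⁹ = 7.11004×10¹¹ K⁴, so P_net = 4.23×10⁴ W.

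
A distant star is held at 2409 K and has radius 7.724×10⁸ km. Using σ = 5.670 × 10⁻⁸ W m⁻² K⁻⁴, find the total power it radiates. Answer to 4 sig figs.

P ≈ 1.432×10³¹ W

Surface area A = 4πR² = 4π(7.724×10¹¹ m)² = 7.49712×10²⁴ m².
P = σAT⁴ = 5.670×10⁻⁸ × 7.49712×10²⁴ × (2409)⁴ = 1.432×10³¹ W.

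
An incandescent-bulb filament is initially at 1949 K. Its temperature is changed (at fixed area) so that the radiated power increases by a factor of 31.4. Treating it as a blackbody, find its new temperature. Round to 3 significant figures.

P ∝ T⁴, so T₂/T₁ = (P₂/P₁)^(1/4) = (31.4)^(1/4) = 2.36719.
T₂ = 1949 × 2.36719 = 4.61×10³ K.

T₂ ≈ 4.61×10³ K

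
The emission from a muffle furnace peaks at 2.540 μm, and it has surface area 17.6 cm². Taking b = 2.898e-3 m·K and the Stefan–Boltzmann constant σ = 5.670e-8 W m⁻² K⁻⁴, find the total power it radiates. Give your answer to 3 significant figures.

Wien's law: T = b/λ_max = 2.898×10⁻³/2.540×10⁻⁶ = 1140.94 K.
Area A = 17.6 cm² = 1.76×10⁻³ m².
Then P = σAT⁴ = 5.670×10⁻⁸×1.76×10⁻³×(1140.94)⁴ = 169 W.

P ≈ 169 W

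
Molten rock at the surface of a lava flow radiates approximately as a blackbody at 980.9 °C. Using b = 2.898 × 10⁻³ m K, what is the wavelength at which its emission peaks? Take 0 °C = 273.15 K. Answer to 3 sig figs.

λ_max ≈ 2.31 μm

T = 980.9 °C + 273.15 = 1254.05 K.
Wien's displacement law: λ_max = b/T = (2.898×10⁻³ m·K)/(1254.05 K) = 2.311×10⁻⁶ m.
That is 2.31 μm, in the infrared range.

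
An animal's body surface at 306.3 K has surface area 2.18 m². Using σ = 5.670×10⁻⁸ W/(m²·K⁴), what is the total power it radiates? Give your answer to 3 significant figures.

P ≈ 1.09×10³ W

Area A = 2.18 m².
P = σAT⁴ = 5.670×10⁻⁸ × 2.18 × (306.3)⁴ = 1.09×10³ W.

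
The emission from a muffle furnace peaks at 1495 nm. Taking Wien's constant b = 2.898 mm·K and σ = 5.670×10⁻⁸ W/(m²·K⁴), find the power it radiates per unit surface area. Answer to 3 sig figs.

Wien's law: T = b/λ_max = 2.898×10⁻³/1.495×10⁻⁶ = 1938.46 K.
Then I = σT⁴ = 5.670×10⁻⁸×(1938.46)⁴ = 8.01×10⁵ W/m².

I ≈ 8.01×10⁵ W/m²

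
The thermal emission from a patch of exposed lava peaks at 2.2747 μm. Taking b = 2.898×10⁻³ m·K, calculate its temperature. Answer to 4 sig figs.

Wien's law gives T = b/λ_max = (2.898×10⁻³ m·K)/(2.2747×10⁻⁶ m) = 1274 K.

T ≈ 1274 K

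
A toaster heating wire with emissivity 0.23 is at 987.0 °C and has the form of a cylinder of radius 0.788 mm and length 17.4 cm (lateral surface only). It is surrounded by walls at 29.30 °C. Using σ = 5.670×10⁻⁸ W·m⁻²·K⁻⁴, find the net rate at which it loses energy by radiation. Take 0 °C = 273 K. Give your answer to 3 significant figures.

T = 987.0 °C + 273 = 1260.0 K.
Surroundings: T = 29.30 °C + 273 = 302.30 K.
Lateral area A = 2πrL = 2π×7.88×10⁻⁴×0.174 = 8.61500×10⁻⁴ m².
Net radiated power P_net = εσA(T⁴ − T₀⁴) = 0.23×5.670×10⁻⁸×8.61500×10⁻⁴×(1260.0⁴ − 302.30⁴).
T⁴ − T₀⁴ = 2.52047×10¹² − 8.35127×10⁹ = 2.51212×10¹² K⁴, so P_net = 28.2 W.

Net loss ≈ 28.2 W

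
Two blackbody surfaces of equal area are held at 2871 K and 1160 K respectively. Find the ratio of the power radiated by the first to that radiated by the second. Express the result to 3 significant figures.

With equal areas, P₁/P₂ = (T₁/T₂)⁴ = (2871/1160)⁴ = 37.5.

P₁/P₂ ≈ 37.5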